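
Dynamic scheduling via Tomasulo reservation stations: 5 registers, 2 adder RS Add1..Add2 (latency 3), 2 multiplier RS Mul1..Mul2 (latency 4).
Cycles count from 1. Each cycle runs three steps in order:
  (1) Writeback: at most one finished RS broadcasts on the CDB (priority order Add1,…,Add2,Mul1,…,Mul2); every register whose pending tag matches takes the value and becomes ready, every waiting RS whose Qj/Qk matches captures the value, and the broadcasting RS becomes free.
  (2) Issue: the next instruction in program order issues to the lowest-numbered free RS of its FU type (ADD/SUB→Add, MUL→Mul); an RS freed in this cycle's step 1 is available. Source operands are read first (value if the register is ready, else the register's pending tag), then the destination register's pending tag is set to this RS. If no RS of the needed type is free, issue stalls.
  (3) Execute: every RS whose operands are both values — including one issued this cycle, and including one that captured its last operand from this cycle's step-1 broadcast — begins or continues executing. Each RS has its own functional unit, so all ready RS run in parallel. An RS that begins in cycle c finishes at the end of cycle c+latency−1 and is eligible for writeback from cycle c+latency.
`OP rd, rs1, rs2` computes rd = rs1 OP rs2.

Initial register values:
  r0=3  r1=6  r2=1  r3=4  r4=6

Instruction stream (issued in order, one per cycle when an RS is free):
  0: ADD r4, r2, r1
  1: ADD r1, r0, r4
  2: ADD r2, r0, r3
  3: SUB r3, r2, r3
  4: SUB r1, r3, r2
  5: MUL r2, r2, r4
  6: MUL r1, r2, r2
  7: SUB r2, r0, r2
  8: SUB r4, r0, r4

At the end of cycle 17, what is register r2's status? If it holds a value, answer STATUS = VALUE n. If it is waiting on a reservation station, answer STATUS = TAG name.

cycle 1: issue ADD r4<-Add1 // r0:3,r1:6,r2:1,r3:4,r4:Add1
cycle 2: issue ADD r1<-Add2 // r0:3,r1:Add2,r2:1,r3:4,r4:Add1
cycle 3: stall // r0:3,r1:Add2,r2:1,r3:4,r4:Add1
cycle 4: CDB Add1=7; issue ADD r2<-Add1 // r0:3,r1:Add2,r2:Add1,r3:4,r4:7
cycle 5: stall // r0:3,r1:Add2,r2:Add1,r3:4,r4:7
cycle 6: stall // r0:3,r1:Add2,r2:Add1,r3:4,r4:7
cycle 7: CDB Add1=7; issue SUB r3<-Add1 // r0:3,r1:Add2,r2:7,r3:Add1,r4:7
cycle 8: CDB Add2=10; issue SUB r1<-Add2 // r0:3,r1:Add2,r2:7,r3:Add1,r4:7
cycle 9: issue MUL r2<-Mul1 // r0:3,r1:Add2,r2:Mul1,r3:Add1,r4:7
cycle 10: CDB Add1=3; issue MUL r1<-Mul2 // r0:3,r1:Mul2,r2:Mul1,r3:3,r4:7
cycle 11: issue SUB r2<-Add1 // r0:3,r1:Mul2,r2:Add1,r3:3,r4:7
cycle 12: stall // r0:3,r1:Mul2,r2:Add1,r3:3,r4:7
cycle 13: CDB Add2=-4; issue SUB r4<-Add2 // r0:3,r1:Mul2,r2:Add1,r3:3,r4:Add2
cycle 14: CDB Mul1=49 // r0:3,r1:Mul2,r2:Add1,r3:3,r4:Add2
cycle 15: - // r0:3,r1:Mul2,r2:Add1,r3:3,r4:Add2
cycle 16: CDB Add2=-4 // r0:3,r1:Mul2,r2:Add1,r3:3,r4:-4
cycle 17: CDB Add1=-46 // r0:3,r1:Mul2,r2:-46,r3:3,r4:-4

STATUS = VALUE -46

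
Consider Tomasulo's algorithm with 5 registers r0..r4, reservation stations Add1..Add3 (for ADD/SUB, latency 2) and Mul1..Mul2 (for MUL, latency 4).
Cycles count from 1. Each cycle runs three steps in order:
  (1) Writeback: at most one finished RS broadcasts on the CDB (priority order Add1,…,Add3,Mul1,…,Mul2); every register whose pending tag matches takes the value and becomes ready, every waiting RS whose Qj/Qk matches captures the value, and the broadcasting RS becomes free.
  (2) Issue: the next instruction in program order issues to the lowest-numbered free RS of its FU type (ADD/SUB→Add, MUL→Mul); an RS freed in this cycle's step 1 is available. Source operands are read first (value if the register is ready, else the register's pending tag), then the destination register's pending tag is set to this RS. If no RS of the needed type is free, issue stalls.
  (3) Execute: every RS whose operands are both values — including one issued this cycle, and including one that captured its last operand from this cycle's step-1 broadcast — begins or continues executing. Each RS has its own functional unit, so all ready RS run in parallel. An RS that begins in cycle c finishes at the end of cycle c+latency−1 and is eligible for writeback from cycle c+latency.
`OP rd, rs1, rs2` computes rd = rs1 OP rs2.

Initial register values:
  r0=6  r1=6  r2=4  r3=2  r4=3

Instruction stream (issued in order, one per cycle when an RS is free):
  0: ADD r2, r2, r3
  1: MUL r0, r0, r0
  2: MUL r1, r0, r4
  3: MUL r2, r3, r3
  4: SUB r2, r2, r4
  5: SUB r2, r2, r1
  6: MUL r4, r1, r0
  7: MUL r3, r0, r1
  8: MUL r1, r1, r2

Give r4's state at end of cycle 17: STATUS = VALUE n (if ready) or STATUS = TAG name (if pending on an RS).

cycle 1: issue ADD r2<-Add1 // r0:6,r1:6,r2:Add1,r3:2,r4:3
cycle 2: issue MUL r0<-Mul1 // r0:Mul1,r1:6,r2:Add1,r3:2,r4:3
cycle 3: CDB Add1=6; issue MUL r1<-Mul2 // r0:Mul1,r1:Mul2,r2:6,r3:2,r4:3
cycle 4: stall // r0:Mul1,r1:Mul2,r2:6,r3:2,r4:3
cycle 5: stall // r0:Mul1,r1:Mul2,r2:6,r3:2,r4:3
cycle 6: CDB Mul1=36; issue MUL r2<-Mul1 // r0:36,r1:Mul2,r2:Mul1,r3:2,r4:3
cycle 7: issue SUB r2<-Add1 // r0:36,r1:Mul2,r2:Add1,r3:2,r4:3
cycle 8: issue SUB r2<-Add2 // r0:36,r1:Mul2,r2:Add2,r3:2,r4:3
cycle 9: stall // r0:36,r1:Mul2,r2:Add2,r3:2,r4:3
cycle 10: CDB Mul1=4; issue MUL r4<-Mul1 // r0:36,r1:Mul2,r2:Add2,r3:2,r4:Mul1
cycle 11: CDB Mul2=108; issue MUL r3<-Mul2 // r0:36,r1:108,r2:Add2,r3:Mul2,r4:Mul1
cycle 12: CDB Add1=1; stall // r0:36,r1:108,r2:Add2,r3:Mul2,r4:Mul1
cycle 13: stall // r0:36,r1:108,r2:Add2,r3:Mul2,r4:Mul1
cycle 14: CDB Add2=-107; stall // r0:36,r1:108,r2:-107,r3:Mul2,r4:Mul1
cycle 15: CDB Mul1=3888; issue MUL r1<-Mul1 // r0:36,r1:Mul1,r2:-107,r3:Mul2,r4:3888
cycle 16: CDB Mul2=3888 // r0:36,r1:Mul1,r2:-107,r3:3888,r4:3888
cycle 17: - // r0:36,r1:Mul1,r2:-107,r3:3888,r4:3888

STATUS = VALUE 3888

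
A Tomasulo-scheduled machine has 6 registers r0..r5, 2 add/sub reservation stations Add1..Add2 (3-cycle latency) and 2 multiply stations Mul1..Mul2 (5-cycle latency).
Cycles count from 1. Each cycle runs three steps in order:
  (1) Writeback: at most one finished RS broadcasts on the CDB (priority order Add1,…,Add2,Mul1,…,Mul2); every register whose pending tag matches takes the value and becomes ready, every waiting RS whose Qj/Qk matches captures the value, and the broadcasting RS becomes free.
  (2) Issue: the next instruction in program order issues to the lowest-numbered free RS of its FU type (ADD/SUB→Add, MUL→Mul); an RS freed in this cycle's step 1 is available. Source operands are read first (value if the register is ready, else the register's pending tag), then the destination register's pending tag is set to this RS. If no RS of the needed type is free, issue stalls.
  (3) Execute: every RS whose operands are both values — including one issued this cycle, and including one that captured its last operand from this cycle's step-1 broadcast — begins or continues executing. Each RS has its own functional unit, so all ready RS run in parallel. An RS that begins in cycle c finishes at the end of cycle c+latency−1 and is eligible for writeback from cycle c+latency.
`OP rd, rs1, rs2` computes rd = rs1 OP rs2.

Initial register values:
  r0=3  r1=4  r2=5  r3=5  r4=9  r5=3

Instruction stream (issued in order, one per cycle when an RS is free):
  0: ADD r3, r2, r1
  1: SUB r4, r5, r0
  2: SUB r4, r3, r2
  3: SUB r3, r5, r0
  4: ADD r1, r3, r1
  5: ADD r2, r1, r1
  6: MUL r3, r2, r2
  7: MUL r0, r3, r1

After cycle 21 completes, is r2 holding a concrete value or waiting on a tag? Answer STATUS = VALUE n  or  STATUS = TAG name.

  c1: issue ADD r3<-Add1  regs: r0:3,r1:4,r2:5,r3:Add1,r4:9,r5:3
  c2: issue SUB r4<-Add2  regs: r0:3,r1:4,r2:5,r3:Add1,r4:Add2,r5:3
  c3: stall  regs: r0:3,r1:4,r2:5,r3:Add1,r4:Add2,r5:3
  c4: CDB Add1=9; issue SUB r4<-Add1  regs: r0:3,r1:4,r2:5,r3:9,r4:Add1,r5:3
  c5: CDB Add2=0; issue SUB r3<-Add2  regs: r0:3,r1:4,r2:5,r3:Add2,r4:Add1,r5:3
  c6: stall  regs: r0:3,r1:4,r2:5,r3:Add2,r4:Add1,r5:3
  c7: CDB Add1=4; issue ADD r1<-Add1  regs: r0:3,r1:Add1,r2:5,r3:Add2,r4:4,r5:3
  c8: CDB Add2=0; issue ADD r2<-Add2  regs: r0:3,r1:Add1,r2:Add2,r3:0,r4:4,r5:3
  c9: issue MUL r3<-Mul1  regs: r0:3,r1:Add1,r2:Add2,r3:Mul1,r4:4,r5:3
  c10: issue MUL r0<-Mul2  regs: r0:Mul2,r1:Add1,r2:Add2,r3:Mul1,r4:4,r5:3
  c11: CDB Add1=4  regs: r0:Mul2,r1:4,r2:Add2,r3:Mul1,r4:4,r5:3
  c12: -  regs: r0:Mul2,r1:4,r2:Add2,r3:Mul1,r4:4,r5:3
  c13: -  regs: r0:Mul2,r1:4,r2:Add2,r3:Mul1,r4:4,r5:3
  c14: CDB Add2=8  regs: r0:Mul2,r1:4,r2:8,r3:Mul1,r4:4,r5:3
  c15: -  regs: r0:Mul2,r1:4,r2:8,r3:Mul1,r4:4,r5:3
  c16: -  regs: r0:Mul2,r1:4,r2:8,r3:Mul1,r4:4,r5:3
  c17: -  regs: r0:Mul2,r1:4,r2:8,r3:Mul1,r4:4,r5:3
  c18: -  regs: r0:Mul2,r1:4,r2:8,r3:Mul1,r4:4,r5:3
  c19: CDB Mul1=64  regs: r0:Mul2,r1:4,r2:8,r3:64,r4:4,r5:3
  c20: -  regs: r0:Mul2,r1:4,r2:8,r3:64,r4:4,r5:3
  c21: -  regs: r0:Mul2,r1:4,r2:8,r3:64,r4:4,r5:3

STATUS = VALUE 8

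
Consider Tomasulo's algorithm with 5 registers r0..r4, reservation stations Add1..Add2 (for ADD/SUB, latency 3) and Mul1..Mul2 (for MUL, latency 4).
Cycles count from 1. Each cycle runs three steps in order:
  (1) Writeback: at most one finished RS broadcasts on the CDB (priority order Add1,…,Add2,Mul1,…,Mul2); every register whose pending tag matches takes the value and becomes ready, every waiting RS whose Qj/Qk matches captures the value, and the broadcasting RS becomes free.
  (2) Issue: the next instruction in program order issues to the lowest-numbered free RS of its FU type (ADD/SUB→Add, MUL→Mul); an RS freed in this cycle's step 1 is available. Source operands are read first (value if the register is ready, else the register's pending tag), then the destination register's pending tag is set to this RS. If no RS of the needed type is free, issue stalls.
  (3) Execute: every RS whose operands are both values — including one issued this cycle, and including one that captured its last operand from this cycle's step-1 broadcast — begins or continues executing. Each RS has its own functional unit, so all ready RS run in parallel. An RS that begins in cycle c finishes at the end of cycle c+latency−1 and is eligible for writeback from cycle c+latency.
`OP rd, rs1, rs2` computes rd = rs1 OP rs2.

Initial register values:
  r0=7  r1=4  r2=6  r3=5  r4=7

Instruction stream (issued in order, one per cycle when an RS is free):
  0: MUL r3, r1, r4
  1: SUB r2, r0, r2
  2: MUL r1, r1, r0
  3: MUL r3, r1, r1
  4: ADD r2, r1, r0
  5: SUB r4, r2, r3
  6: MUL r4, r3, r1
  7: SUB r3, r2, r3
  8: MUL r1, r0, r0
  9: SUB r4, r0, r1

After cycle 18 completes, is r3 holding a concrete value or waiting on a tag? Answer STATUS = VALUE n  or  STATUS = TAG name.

STATUS = VALUE -749

cycle 1: issue MUL r3<-Mul1 // r0:7,r1:4,r2:6,r3:Mul1,r4:7
cycle 2: issue SUB r2<-Add1 // r0:7,r1:4,r2:Add1,r3:Mul1,r4:7
cycle 3: issue MUL r1<-Mul2 // r0:7,r1:Mul2,r2:Add1,r3:Mul1,r4:7
cycle 4: stall // r0:7,r1:Mul2,r2:Add1,r3:Mul1,r4:7
cycle 5: CDB Add1=1; stall // r0:7,r1:Mul2,r2:1,r3:Mul1,r4:7
cycle 6: CDB Mul1=28; issue MUL r3<-Mul1 // r0:7,r1:Mul2,r2:1,r3:Mul1,r4:7
cycle 7: CDB Mul2=28; issue ADD r2<-Add1 // r0:7,r1:28,r2:Add1,r3:Mul1,r4:7
cycle 8: issue SUB r4<-Add2 // r0:7,r1:28,r2:Add1,r3:Mul1,r4:Add2
cycle 9: issue MUL r4<-Mul2 // r0:7,r1:28,r2:Add1,r3:Mul1,r4:Mul2
cycle 10: CDB Add1=35; issue SUB r3<-Add1 // r0:7,r1:28,r2:35,r3:Add1,r4:Mul2
cycle 11: CDB Mul1=784; issue MUL r1<-Mul1 // r0:7,r1:Mul1,r2:35,r3:Add1,r4:Mul2
cycle 12: stall // r0:7,r1:Mul1,r2:35,r3:Add1,r4:Mul2
cycle 13: stall // r0:7,r1:Mul1,r2:35,r3:Add1,r4:Mul2
cycle 14: CDB Add1=-749; issue SUB r4<-Add1 // r0:7,r1:Mul1,r2:35,r3:-749,r4:Add1
cycle 15: CDB Add2=-749 // r0:7,r1:Mul1,r2:35,r3:-749,r4:Add1
cycle 16: CDB Mul1=49 // r0:7,r1:49,r2:35,r3:-749,r4:Add1
cycle 17: CDB Mul2=21952 // r0:7,r1:49,r2:35,r3:-749,r4:Add1
cycle 18: - // r0:7,r1:49,r2:35,r3:-749,r4:Add1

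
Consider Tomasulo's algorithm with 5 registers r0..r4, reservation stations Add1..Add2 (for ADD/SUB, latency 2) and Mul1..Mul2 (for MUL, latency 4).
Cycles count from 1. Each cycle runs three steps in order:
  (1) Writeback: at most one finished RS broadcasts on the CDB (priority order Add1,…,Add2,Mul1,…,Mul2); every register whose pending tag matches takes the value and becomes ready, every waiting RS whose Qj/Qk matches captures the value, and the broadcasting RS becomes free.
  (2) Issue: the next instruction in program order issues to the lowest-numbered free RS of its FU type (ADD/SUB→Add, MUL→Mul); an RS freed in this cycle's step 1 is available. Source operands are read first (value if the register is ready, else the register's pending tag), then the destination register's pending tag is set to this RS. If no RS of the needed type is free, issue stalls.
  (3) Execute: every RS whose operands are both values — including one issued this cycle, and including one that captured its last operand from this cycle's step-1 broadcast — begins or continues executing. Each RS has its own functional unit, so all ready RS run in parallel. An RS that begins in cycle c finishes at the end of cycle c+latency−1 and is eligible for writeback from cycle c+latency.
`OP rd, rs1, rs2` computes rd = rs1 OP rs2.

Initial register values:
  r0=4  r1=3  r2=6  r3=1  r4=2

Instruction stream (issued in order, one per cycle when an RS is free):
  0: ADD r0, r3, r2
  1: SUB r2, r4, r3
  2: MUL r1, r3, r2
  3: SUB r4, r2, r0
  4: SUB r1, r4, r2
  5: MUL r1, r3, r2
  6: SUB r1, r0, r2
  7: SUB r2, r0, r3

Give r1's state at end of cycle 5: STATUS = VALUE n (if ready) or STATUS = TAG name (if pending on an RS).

STATUS = TAG Add2

c1: issue ADD r0<-Add1 | r0:Add1,r1:3,r2:6,r3:1,r4:2
c2: issue SUB r2<-Add2 | r0:Add1,r1:3,r2:Add2,r3:1,r4:2
c3: CDB Add1=7; issue MUL r1<-Mul1 | r0:7,r1:Mul1,r2:Add2,r3:1,r4:2
c4: CDB Add2=1; issue SUB r4<-Add1 | r0:7,r1:Mul1,r2:1,r3:1,r4:Add1
c5: issue SUB r1<-Add2 | r0:7,r1:Add2,r2:1,r3:1,r4:Add1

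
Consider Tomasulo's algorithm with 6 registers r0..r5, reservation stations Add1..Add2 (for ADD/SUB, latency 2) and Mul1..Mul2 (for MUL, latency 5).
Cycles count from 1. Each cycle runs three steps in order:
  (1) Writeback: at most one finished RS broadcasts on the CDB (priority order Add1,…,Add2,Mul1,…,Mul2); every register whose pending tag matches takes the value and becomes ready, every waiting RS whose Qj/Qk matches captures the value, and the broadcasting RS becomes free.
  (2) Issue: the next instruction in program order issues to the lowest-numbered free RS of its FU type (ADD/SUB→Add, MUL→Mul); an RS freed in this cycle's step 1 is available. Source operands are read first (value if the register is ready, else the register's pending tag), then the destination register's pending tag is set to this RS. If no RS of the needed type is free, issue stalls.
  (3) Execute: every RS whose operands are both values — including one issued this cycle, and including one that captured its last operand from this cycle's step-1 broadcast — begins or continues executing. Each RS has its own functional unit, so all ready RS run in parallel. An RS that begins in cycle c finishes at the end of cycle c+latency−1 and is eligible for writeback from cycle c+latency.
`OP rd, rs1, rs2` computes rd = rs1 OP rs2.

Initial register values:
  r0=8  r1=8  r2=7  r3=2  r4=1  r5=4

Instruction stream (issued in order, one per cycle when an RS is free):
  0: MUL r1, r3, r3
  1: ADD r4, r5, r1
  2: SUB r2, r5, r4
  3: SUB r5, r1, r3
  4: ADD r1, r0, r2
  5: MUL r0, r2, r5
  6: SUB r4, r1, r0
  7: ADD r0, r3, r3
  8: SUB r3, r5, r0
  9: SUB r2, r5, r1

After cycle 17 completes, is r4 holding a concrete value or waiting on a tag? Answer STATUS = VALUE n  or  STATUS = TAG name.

STATUS = TAG Add2

  c1: issue MUL r1<-Mul1  regs: r0:8,r1:Mul1,r2:7,r3:2,r4:1,r5:4
  c2: issue ADD r4<-Add1  regs: r0:8,r1:Mul1,r2:7,r3:2,r4:Add1,r5:4
  c3: issue SUB r2<-Add2  regs: r0:8,r1:Mul1,r2:Add2,r3:2,r4:Add1,r5:4
  c4: stall  regs: r0:8,r1:Mul1,r2:Add2,r3:2,r4:Add1,r5:4
  c5: stall  regs: r0:8,r1:Mul1,r2:Add2,r3:2,r4:Add1,r5:4
  c6: CDB Mul1=4; stall  regs: r0:8,r1:4,r2:Add2,r3:2,r4:Add1,r5:4
  c7: stall  regs: r0:8,r1:4,r2:Add2,r3:2,r4:Add1,r5:4
  c8: CDB Add1=8; issue SUB r5<-Add1  regs: r0:8,r1:4,r2:Add2,r3:2,r4:8,r5:Add1
  c9: stall  regs: r0:8,r1:4,r2:Add2,r3:2,r4:8,r5:Add1
  c10: CDB Add1=2; issue ADD r1<-Add1  regs: r0:8,r1:Add1,r2:Add2,r3:2,r4:8,r5:2
  c11: CDB Add2=-4; issue MUL r0<-Mul1  regs: r0:Mul1,r1:Add1,r2:-4,r3:2,r4:8,r5:2
  c12: issue SUB r4<-Add2  regs: r0:Mul1,r1:Add1,r2:-4,r3:2,r4:Add2,r5:2
  c13: CDB Add1=4; issue ADD r0<-Add1  regs: r0:Add1,r1:4,r2:-4,r3:2,r4:Add2,r5:2
  c14: stall  regs: r0:Add1,r1:4,r2:-4,r3:2,r4:Add2,r5:2
  c15: CDB Add1=4; issue SUB r3<-Add1  regs: r0:4,r1:4,r2:-4,r3:Add1,r4:Add2,r5:2
  c16: CDB Mul1=-8; stall  regs: r0:4,r1:4,r2:-4,r3:Add1,r4:Add2,r5:2
  c17: CDB Add1=-2; issue SUB r2<-Add1  regs: r0:4,r1:4,r2:Add1,r3:-2,r4:Add2,r5:2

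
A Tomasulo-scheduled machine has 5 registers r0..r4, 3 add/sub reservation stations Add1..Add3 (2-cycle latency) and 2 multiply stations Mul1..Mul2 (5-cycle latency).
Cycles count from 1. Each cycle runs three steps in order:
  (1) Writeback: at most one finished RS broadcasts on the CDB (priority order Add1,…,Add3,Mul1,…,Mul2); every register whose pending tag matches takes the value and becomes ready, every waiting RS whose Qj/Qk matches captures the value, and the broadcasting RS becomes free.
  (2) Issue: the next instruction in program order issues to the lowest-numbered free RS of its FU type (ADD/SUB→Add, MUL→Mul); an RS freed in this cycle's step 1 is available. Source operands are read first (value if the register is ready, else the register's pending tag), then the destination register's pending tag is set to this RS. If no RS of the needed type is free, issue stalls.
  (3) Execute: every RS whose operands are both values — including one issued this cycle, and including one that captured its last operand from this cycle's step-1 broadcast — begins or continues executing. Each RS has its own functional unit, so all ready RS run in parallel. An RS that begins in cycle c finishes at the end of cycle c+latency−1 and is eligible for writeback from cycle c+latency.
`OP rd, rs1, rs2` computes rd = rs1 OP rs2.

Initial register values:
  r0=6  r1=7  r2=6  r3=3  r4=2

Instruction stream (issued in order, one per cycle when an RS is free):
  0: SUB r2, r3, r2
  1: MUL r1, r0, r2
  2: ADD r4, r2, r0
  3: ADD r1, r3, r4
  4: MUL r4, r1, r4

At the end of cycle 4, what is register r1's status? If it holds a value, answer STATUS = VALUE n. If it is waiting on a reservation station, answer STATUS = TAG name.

cycle 1: issue SUB r2<-Add1 // r0:6,r1:7,r2:Add1,r3:3,r4:2
cycle 2: issue MUL r1<-Mul1 // r0:6,r1:Mul1,r2:Add1,r3:3,r4:2
cycle 3: CDB Add1=-3; issue ADD r4<-Add1 // r0:6,r1:Mul1,r2:-3,r3:3,r4:Add1
cycle 4: issue ADD r1<-Add2 // r0:6,r1:Add2,r2:-3,r3:3,r4:Add1

STATUS = TAG Add2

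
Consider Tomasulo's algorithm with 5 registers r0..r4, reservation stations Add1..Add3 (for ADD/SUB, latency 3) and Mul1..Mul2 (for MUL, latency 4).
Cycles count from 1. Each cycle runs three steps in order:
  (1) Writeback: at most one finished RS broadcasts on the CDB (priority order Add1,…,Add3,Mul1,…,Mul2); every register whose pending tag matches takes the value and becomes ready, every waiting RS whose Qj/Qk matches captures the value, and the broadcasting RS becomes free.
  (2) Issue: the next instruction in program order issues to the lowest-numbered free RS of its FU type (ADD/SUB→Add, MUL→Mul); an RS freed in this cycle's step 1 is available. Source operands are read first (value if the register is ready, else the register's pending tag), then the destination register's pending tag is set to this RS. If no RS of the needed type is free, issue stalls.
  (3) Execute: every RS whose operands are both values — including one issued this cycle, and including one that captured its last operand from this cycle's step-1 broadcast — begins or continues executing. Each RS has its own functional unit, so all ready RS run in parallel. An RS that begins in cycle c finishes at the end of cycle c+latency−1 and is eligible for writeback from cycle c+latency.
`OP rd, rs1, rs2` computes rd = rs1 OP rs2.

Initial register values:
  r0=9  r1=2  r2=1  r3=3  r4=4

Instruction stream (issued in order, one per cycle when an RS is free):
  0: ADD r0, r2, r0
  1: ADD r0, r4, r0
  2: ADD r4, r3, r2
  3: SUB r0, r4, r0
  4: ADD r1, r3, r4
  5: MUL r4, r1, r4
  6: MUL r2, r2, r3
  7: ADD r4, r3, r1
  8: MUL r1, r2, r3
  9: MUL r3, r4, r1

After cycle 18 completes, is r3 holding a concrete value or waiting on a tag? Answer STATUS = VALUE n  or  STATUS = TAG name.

STATUS = TAG Mul2

  c1: issue ADD r0<-Add1  regs: r0:Add1,r1:2,r2:1,r3:3,r4:4
  c2: issue ADD r0<-Add2  regs: r0:Add2,r1:2,r2:1,r3:3,r4:4
  c3: issue ADD r4<-Add3  regs: r0:Add2,r1:2,r2:1,r3:3,r4:Add3
  c4: CDB Add1=10; issue SUB r0<-Add1  regs: r0:Add1,r1:2,r2:1,r3:3,r4:Add3
  c5: stall  regs: r0:Add1,r1:2,r2:1,r3:3,r4:Add3
  c6: CDB Add3=4; issue ADD r1<-Add3  regs: r0:Add1,r1:Add3,r2:1,r3:3,r4:4
  c7: CDB Add2=14; issue MUL r4<-Mul1  regs: r0:Add1,r1:Add3,r2:1,r3:3,r4:Mul1
  c8: issue MUL r2<-Mul2  regs: r0:Add1,r1:Add3,r2:Mul2,r3:3,r4:Mul1
  c9: CDB Add3=7; issue ADD r4<-Add2  regs: r0:Add1,r1:7,r2:Mul2,r3:3,r4:Add2
  c10: CDB Add1=-10; stall  regs: r0:-10,r1:7,r2:Mul2,r3:3,r4:Add2
  c11: stall  regs: r0:-10,r1:7,r2:Mul2,r3:3,r4:Add2
  c12: CDB Add2=10; stall  regs: r0:-10,r1:7,r2:Mul2,r3:3,r4:10
  c13: CDB Mul1=28; issue MUL r1<-Mul1  regs: r0:-10,r1:Mul1,r2:Mul2,r3:3,r4:10
  c14: CDB Mul2=3; issue MUL r3<-Mul2  regs: r0:-10,r1:Mul1,r2:3,r3:Mul2,r4:10
  c15: -  regs: r0:-10,r1:Mul1,r2:3,r3:Mul2,r4:10
  c16: -  regs: r0:-10,r1:Mul1,r2:3,r3:Mul2,r4:10
  c17: -  regs: r0:-10,r1:Mul1,r2:3,r3:Mul2,r4:10
  c18: CDB Mul1=9  regs: r0:-10,r1:9,r2:3,r3:Mul2,r4:10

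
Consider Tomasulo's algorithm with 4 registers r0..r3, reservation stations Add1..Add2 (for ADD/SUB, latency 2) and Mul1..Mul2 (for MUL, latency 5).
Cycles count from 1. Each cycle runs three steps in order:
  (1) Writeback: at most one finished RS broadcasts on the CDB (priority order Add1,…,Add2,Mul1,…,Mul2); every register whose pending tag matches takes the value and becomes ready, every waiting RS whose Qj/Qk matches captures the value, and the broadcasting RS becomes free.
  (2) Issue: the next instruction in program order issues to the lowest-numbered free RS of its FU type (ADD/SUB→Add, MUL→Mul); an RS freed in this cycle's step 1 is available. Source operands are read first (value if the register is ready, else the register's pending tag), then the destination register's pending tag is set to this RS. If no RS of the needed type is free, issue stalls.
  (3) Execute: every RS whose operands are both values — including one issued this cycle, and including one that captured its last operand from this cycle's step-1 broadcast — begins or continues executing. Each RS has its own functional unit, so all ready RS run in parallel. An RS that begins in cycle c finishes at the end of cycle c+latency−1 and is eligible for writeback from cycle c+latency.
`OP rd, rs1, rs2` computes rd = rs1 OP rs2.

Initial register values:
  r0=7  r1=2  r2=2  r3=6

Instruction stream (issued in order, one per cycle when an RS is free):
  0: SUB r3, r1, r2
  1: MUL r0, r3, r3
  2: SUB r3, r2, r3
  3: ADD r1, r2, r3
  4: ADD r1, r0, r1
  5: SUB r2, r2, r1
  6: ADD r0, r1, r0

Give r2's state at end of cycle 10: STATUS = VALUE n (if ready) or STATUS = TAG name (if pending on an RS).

c1: issue SUB r3<-Add1 | r0:7,r1:2,r2:2,r3:Add1
c2: issue MUL r0<-Mul1 | r0:Mul1,r1:2,r2:2,r3:Add1
c3: CDB Add1=0; issue SUB r3<-Add1 | r0:Mul1,r1:2,r2:2,r3:Add1
c4: issue ADD r1<-Add2 | r0:Mul1,r1:Add2,r2:2,r3:Add1
c5: CDB Add1=2; issue ADD r1<-Add1 | r0:Mul1,r1:Add1,r2:2,r3:2
c6: stall | r0:Mul1,r1:Add1,r2:2,r3:2
c7: CDB Add2=4; issue SUB r2<-Add2 | r0:Mul1,r1:Add1,r2:Add2,r3:2
c8: CDB Mul1=0; stall | r0:0,r1:Add1,r2:Add2,r3:2
c9: stall | r0:0,r1:Add1,r2:Add2,r3:2
c10: CDB Add1=4; issue ADD r0<-Add1 | r0:Add1,r1:4,r2:Add2,r3:2

STATUS = TAG Add2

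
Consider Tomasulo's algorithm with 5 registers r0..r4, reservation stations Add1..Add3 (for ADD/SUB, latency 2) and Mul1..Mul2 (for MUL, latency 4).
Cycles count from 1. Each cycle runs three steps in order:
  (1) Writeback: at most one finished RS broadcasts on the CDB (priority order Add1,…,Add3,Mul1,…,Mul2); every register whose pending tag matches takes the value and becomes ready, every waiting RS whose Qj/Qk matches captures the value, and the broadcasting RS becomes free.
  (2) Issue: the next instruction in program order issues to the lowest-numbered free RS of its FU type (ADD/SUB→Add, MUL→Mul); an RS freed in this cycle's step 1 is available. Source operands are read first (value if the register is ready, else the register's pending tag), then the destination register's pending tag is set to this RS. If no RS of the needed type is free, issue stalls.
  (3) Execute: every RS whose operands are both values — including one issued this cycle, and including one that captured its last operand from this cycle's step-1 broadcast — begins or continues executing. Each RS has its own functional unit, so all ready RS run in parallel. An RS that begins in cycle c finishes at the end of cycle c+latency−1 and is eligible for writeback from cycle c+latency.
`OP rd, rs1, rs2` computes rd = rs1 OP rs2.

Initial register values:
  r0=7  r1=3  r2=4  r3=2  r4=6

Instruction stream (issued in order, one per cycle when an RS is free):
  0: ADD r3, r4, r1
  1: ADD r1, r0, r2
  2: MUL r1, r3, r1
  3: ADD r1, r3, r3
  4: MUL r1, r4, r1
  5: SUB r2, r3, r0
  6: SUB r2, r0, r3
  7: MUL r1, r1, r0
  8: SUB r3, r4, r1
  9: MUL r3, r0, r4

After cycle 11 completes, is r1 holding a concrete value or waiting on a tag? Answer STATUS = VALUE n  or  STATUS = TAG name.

c1: issue ADD r3<-Add1 | r0:7,r1:3,r2:4,r3:Add1,r4:6
c2: issue ADD r1<-Add2 | r0:7,r1:Add2,r2:4,r3:Add1,r4:6
c3: CDB Add1=9; issue MUL r1<-Mul1 | r0:7,r1:Mul1,r2:4,r3:9,r4:6
c4: CDB Add2=11; issue ADD r1<-Add1 | r0:7,r1:Add1,r2:4,r3:9,r4:6
c5: issue MUL r1<-Mul2 | r0:7,r1:Mul2,r2:4,r3:9,r4:6
c6: CDB Add1=18; issue SUB r2<-Add1 | r0:7,r1:Mul2,r2:Add1,r3:9,r4:6
c7: issue SUB r2<-Add2 | r0:7,r1:Mul2,r2:Add2,r3:9,r4:6
c8: CDB Add1=2; stall | r0:7,r1:Mul2,r2:Add2,r3:9,r4:6
c9: CDB Add2=-2; stall | r0:7,r1:Mul2,r2:-2,r3:9,r4:6
c10: CDB Mul1=99; issue MUL r1<-Mul1 | r0:7,r1:Mul1,r2:-2,r3:9,r4:6
c11: CDB Mul2=108; issue SUB r3<-Add1 | r0:7,r1:Mul1,r2:-2,r3:Add1,r4:6

STATUS = TAG Mul1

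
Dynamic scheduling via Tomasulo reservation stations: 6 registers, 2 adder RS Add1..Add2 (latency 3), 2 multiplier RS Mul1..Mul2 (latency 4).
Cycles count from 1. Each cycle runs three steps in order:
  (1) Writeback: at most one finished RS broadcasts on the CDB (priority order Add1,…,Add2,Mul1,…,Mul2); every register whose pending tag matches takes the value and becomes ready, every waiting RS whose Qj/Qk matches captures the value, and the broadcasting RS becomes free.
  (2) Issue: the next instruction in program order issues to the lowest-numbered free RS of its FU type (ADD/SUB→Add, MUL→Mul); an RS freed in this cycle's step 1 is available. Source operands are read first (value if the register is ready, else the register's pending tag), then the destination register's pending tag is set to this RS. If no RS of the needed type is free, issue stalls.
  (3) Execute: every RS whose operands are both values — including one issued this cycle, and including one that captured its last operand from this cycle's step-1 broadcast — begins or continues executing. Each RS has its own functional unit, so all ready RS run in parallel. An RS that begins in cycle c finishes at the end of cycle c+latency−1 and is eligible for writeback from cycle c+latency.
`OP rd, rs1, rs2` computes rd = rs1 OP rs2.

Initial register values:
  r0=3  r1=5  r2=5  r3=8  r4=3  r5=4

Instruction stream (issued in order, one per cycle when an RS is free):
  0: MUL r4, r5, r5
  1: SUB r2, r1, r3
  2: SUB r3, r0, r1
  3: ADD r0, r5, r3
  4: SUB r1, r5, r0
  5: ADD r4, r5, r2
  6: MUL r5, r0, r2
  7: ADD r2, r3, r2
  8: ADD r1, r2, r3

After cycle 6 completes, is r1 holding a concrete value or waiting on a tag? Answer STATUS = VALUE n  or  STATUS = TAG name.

c1: issue MUL r4<-Mul1 | r0:3,r1:5,r2:5,r3:8,r4:Mul1,r5:4
c2: issue SUB r2<-Add1 | r0:3,r1:5,r2:Add1,r3:8,r4:Mul1,r5:4
c3: issue SUB r3<-Add2 | r0:3,r1:5,r2:Add1,r3:Add2,r4:Mul1,r5:4
c4: stall | r0:3,r1:5,r2:Add1,r3:Add2,r4:Mul1,r5:4
c5: CDB Add1=-3; issue ADD r0<-Add1 | r0:Add1,r1:5,r2:-3,r3:Add2,r4:Mul1,r5:4
c6: CDB Add2=-2; issue SUB r1<-Add2 | r0:Add1,r1:Add2,r2:-3,r3:-2,r4:Mul1,r5:4

STATUS = TAG Add2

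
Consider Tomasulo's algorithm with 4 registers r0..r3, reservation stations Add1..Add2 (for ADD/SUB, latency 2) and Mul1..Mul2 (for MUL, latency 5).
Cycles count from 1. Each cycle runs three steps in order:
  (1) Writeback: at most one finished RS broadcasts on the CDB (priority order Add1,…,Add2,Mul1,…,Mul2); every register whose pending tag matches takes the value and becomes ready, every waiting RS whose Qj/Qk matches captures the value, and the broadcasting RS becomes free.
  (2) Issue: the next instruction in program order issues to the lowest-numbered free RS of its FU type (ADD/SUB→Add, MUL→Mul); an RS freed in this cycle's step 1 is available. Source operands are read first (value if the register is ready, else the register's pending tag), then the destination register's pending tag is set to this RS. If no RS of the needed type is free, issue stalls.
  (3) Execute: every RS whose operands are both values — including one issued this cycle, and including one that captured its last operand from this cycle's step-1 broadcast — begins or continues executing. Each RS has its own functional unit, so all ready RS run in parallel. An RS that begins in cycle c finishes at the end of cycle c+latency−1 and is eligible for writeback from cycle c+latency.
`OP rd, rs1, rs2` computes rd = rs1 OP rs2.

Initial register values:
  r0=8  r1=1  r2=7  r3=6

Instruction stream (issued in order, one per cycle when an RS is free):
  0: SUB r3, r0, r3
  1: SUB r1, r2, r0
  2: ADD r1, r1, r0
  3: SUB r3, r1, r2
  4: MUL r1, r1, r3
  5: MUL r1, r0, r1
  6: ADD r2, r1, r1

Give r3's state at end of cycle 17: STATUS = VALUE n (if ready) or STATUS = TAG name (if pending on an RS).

  c1: issue SUB r3<-Add1  regs: r0:8,r1:1,r2:7,r3:Add1
  c2: issue SUB r1<-Add2  regs: r0:8,r1:Add2,r2:7,r3:Add1
  c3: CDB Add1=2; issue ADD r1<-Add1  regs: r0:8,r1:Add1,r2:7,r3:2
  c4: CDB Add2=-1; issue SUB r3<-Add2  regs: r0:8,r1:Add1,r2:7,r3:Add2
  c5: issue MUL r1<-Mul1  regs: r0:8,r1:Mul1,r2:7,r3:Add2
  c6: CDB Add1=7; issue MUL r1<-Mul2  regs: r0:8,r1:Mul2,r2:7,r3:Add2
  c7: issue ADD r2<-Add1  regs: r0:8,r1:Mul2,r2:Add1,r3:Add2
  c8: CDB Add2=0  regs: r0:8,r1:Mul2,r2:Add1,r3:0
  c9: -  regs: r0:8,r1:Mul2,r2:Add1,r3:0
  c10: -  regs: r0:8,r1:Mul2,r2:Add1,r3:0
  c11: -  regs: r0:8,r1:Mul2,r2:Add1,r3:0
  c12: -  regs: r0:8,r1:Mul2,r2:Add1,r3:0
  c13: CDB Mul1=0  regs: r0:8,r1:Mul2,r2:Add1,r3:0
  c14: -  regs: r0:8,r1:Mul2,r2:Add1,r3:0
  c15: -  regs: r0:8,r1:Mul2,r2:Add1,r3:0
  c16: -  regs: r0:8,r1:Mul2,r2:Add1,r3:0
  c17: -  regs: r0:8,r1:Mul2,r2:Add1,r3:0

STATUS = VALUE 0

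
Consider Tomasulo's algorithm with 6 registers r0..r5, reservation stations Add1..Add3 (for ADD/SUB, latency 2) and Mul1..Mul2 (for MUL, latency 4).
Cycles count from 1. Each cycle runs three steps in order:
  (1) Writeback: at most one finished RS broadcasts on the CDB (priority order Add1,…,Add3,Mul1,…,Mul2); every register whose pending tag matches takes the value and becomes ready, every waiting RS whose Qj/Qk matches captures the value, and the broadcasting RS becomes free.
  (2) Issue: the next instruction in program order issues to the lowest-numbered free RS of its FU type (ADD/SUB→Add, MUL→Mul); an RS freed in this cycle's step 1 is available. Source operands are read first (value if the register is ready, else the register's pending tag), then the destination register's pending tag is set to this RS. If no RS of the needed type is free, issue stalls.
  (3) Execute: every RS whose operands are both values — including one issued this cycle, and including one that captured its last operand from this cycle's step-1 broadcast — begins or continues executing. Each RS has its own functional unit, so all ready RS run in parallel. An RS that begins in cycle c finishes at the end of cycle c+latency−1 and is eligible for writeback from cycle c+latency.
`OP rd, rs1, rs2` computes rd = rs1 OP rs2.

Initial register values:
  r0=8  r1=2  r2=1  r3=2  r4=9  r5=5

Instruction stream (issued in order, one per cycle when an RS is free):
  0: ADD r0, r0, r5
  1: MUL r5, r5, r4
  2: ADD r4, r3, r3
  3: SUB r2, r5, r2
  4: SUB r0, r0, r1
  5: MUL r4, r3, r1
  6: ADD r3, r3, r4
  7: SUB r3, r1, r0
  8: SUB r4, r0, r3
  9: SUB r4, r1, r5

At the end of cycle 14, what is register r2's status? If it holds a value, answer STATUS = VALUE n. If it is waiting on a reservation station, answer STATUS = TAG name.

STATUS = VALUE 44

cycle 1: issue ADD r0<-Add1 // r0:Add1,r1:2,r2:1,r3:2,r4:9,r5:5
cycle 2: issue MUL r5<-Mul1 // r0:Add1,r1:2,r2:1,r3:2,r4:9,r5:Mul1
cycle 3: CDB Add1=13; issue ADD r4<-Add1 // r0:13,r1:2,r2:1,r3:2,r4:Add1,r5:Mul1
cycle 4: issue SUB r2<-Add2 // r0:13,r1:2,r2:Add2,r3:2,r4:Add1,r5:Mul1
cycle 5: CDB Add1=4; issue SUB r0<-Add1 // r0:Add1,r1:2,r2:Add2,r3:2,r4:4,r5:Mul1
cycle 6: CDB Mul1=45; issue MUL r4<-Mul1 // r0:Add1,r1:2,r2:Add2,r3:2,r4:Mul1,r5:45
cycle 7: CDB Add1=11; issue ADD r3<-Add1 // r0:11,r1:2,r2:Add2,r3:Add1,r4:Mul1,r5:45
cycle 8: CDB Add2=44; issue SUB r3<-Add2 // r0:11,r1:2,r2:44,r3:Add2,r4:Mul1,r5:45
cycle 9: issue SUB r4<-Add3 // r0:11,r1:2,r2:44,r3:Add2,r4:Add3,r5:45
cycle 10: CDB Add2=-9; issue SUB r4<-Add2 // r0:11,r1:2,r2:44,r3:-9,r4:Add2,r5:45
cycle 11: CDB Mul1=4 // r0:11,r1:2,r2:44,r3:-9,r4:Add2,r5:45
cycle 12: CDB Add2=-43 // r0:11,r1:2,r2:44,r3:-9,r4:-43,r5:45
cycle 13: CDB Add1=6 // r0:11,r1:2,r2:44,r3:-9,r4:-43,r5:45
cycle 14: CDB Add3=20 // r0:11,r1:2,r2:44,r3:-9,r4:-43,r5:45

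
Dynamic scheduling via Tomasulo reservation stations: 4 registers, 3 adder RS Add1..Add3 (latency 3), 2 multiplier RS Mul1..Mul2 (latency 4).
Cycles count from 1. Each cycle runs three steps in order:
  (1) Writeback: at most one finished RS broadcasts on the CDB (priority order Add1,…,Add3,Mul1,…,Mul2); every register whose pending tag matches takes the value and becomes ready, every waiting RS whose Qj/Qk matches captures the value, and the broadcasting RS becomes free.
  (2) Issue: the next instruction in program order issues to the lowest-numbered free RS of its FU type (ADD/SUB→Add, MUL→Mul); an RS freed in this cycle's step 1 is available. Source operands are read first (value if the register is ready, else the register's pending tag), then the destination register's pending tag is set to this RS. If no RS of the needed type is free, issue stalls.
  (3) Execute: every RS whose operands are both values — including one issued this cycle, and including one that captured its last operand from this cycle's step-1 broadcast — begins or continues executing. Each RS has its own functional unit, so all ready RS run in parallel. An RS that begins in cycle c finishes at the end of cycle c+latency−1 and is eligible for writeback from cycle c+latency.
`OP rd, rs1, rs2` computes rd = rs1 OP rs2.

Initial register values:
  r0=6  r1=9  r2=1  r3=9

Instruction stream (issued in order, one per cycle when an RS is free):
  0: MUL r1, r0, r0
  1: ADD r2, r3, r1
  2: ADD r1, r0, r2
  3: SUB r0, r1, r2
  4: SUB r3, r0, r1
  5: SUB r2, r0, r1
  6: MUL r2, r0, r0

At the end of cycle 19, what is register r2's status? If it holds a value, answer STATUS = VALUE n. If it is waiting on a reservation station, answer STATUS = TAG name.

STATUS = VALUE 36

  c1: issue MUL r1<-Mul1  regs: r0:6,r1:Mul1,r2:1,r3:9
  c2: issue ADD r2<-Add1  regs: r0:6,r1:Mul1,r2:Add1,r3:9
  c3: issue ADD r1<-Add2  regs: r0:6,r1:Add2,r2:Add1,r3:9
  c4: issue SUB r0<-Add3  regs: r0:Add3,r1:Add2,r2:Add1,r3:9
  c5: CDB Mul1=36; stall  regs: r0:Add3,r1:Add2,r2:Add1,r3:9
  c6: stall  regs: r0:Add3,r1:Add2,r2:Add1,r3:9
  c7: stall  regs: r0:Add3,r1:Add2,r2:Add1,r3:9
  c8: CDB Add1=45; issue SUB r3<-Add1  regs: r0:Add3,r1:Add2,r2:45,r3:Add1
  c9: stall  regs: r0:Add3,r1:Add2,r2:45,r3:Add1
  c10: stall  regs: r0:Add3,r1:Add2,r2:45,r3:Add1
  c11: CDB Add2=51; issue SUB r2<-Add2  regs: r0:Add3,r1:51,r2:Add2,r3:Add1
  c12: issue MUL r2<-Mul1  regs: r0:Add3,r1:51,r2:Mul1,r3:Add1
  c13: -  regs: r0:Add3,r1:51,r2:Mul1,r3:Add1
  c14: CDB Add3=6  regs: r0:6,r1:51,r2:Mul1,r3:Add1
  c15: -  regs: r0:6,r1:51,r2:Mul1,r3:Add1
  c16: -  regs: r0:6,r1:51,r2:Mul1,r3:Add1
  c17: CDB Add1=-45  regs: r0:6,r1:51,r2:Mul1,r3:-45
  c18: CDB Add2=-45  regs: r0:6,r1:51,r2:Mul1,r3:-45
  c19: CDB Mul1=36  regs: r0:6,r1:51,r2:36,r3:-45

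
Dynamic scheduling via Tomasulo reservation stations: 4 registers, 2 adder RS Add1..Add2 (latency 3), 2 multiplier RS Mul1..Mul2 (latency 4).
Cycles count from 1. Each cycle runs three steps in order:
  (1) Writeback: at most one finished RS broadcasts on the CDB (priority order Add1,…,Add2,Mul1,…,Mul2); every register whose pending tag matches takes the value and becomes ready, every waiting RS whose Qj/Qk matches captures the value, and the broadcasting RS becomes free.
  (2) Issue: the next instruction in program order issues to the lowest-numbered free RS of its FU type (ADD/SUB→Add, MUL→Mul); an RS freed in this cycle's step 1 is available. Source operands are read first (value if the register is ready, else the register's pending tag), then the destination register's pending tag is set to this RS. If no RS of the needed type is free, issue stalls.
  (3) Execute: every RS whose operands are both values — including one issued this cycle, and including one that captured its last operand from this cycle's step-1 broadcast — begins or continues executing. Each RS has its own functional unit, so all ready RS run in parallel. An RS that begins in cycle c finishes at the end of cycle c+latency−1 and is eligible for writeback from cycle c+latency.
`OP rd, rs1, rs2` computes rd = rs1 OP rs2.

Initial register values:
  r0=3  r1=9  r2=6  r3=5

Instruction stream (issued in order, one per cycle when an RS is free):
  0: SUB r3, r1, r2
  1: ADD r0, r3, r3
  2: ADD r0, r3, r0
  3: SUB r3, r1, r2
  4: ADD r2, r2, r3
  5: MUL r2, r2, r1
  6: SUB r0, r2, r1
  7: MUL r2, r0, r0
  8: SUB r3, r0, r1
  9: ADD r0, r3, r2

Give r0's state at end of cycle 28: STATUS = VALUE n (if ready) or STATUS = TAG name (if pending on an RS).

STATUS = VALUE 5247

c1: issue SUB r3<-Add1 | r0:3,r1:9,r2:6,r3:Add1
c2: issue ADD r0<-Add2 | r0:Add2,r1:9,r2:6,r3:Add1
c3: stall | r0:Add2,r1:9,r2:6,r3:Add1
c4: CDB Add1=3; issue ADD r0<-Add1 | r0:Add1,r1:9,r2:6,r3:3
c5: stall | r0:Add1,r1:9,r2:6,r3:3
c6: stall | r0:Add1,r1:9,r2:6,r3:3
c7: CDB Add2=6; issue SUB r3<-Add2 | r0:Add1,r1:9,r2:6,r3:Add2
c8: stall | r0:Add1,r1:9,r2:6,r3:Add2
c9: stall | r0:Add1,r1:9,r2:6,r3:Add2
c10: CDB Add1=9; issue ADD r2<-Add1 | r0:9,r1:9,r2:Add1,r3:Add2
c11: CDB Add2=3; issue MUL r2<-Mul1 | r0:9,r1:9,r2:Mul1,r3:3
c12: issue SUB r0<-Add2 | r0:Add2,r1:9,r2:Mul1,r3:3
c13: issue MUL r2<-Mul2 | r0:Add2,r1:9,r2:Mul2,r3:3
c14: CDB Add1=9; issue SUB r3<-Add1 | r0:Add2,r1:9,r2:Mul2,r3:Add1
c15: stall | r0:Add2,r1:9,r2:Mul2,r3:Add1
c16: stall | r0:Add2,r1:9,r2:Mul2,r3:Add1
c17: stall | r0:Add2,r1:9,r2:Mul2,r3:Add1
c18: CDB Mul1=81; stall | r0:Add2,r1:9,r2:Mul2,r3:Add1
c19: stall | r0:Add2,r1:9,r2:Mul2,r3:Add1
c20: stall | r0:Add2,r1:9,r2:Mul2,r3:Add1
c21: CDB Add2=72; issue ADD r0<-Add2 | r0:Add2,r1:9,r2:Mul2,r3:Add1
c22: - | r0:Add2,r1:9,r2:Mul2,r3:Add1
c23: - | r0:Add2,r1:9,r2:Mul2,r3:Add1
c24: CDB Add1=63 | r0:Add2,r1:9,r2:Mul2,r3:63
c25: CDB Mul2=5184 | r0:Add2,r1:9,r2:5184,r3:63
c26: - | r0:Add2,r1:9,r2:5184,r3:63
c27: - | r0:Add2,r1:9,r2:5184,r3:63
c28: CDB Add2=5247 | r0:5247,r1:9,r2:5184,r3:63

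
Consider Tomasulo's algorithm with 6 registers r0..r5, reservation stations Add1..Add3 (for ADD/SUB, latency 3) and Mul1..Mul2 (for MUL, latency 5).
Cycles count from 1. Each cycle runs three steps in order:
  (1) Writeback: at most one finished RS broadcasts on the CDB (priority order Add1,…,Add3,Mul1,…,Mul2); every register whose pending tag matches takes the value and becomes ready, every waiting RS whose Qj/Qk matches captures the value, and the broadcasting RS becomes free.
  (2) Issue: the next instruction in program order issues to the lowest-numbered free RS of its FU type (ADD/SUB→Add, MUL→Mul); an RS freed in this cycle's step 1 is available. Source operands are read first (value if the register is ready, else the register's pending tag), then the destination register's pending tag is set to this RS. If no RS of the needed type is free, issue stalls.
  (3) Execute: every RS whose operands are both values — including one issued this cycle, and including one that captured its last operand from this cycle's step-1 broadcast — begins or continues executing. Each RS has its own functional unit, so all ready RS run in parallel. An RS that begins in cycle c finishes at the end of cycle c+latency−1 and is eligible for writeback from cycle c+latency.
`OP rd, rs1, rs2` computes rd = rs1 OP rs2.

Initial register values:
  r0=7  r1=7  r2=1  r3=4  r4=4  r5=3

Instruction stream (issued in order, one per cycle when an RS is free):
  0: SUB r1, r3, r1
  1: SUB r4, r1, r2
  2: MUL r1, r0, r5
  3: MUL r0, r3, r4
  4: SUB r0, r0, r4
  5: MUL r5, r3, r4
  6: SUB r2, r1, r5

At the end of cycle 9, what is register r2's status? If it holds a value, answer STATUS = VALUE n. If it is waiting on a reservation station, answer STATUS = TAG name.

STATUS = TAG Add2

c1: issue SUB r1<-Add1 | r0:7,r1:Add1,r2:1,r3:4,r4:4,r5:3
c2: issue SUB r4<-Add2 | r0:7,r1:Add1,r2:1,r3:4,r4:Add2,r5:3
c3: issue MUL r1<-Mul1 | r0:7,r1:Mul1,r2:1,r3:4,r4:Add2,r5:3
c4: CDB Add1=-3; issue MUL r0<-Mul2 | r0:Mul2,r1:Mul1,r2:1,r3:4,r4:Add2,r5:3
c5: issue SUB r0<-Add1 | r0:Add1,r1:Mul1,r2:1,r3:4,r4:Add2,r5:3
c6: stall | r0:Add1,r1:Mul1,r2:1,r3:4,r4:Add2,r5:3
c7: CDB Add2=-4; stall | r0:Add1,r1:Mul1,r2:1,r3:4,r4:-4,r5:3
c8: CDB Mul1=21; issue MUL r5<-Mul1 | r0:Add1,r1:21,r2:1,r3:4,r4:-4,r5:Mul1
c9: issue SUB r2<-Add2 | r0:Add1,r1:21,r2:Add2,r3:4,r4:-4,r5:Mul1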